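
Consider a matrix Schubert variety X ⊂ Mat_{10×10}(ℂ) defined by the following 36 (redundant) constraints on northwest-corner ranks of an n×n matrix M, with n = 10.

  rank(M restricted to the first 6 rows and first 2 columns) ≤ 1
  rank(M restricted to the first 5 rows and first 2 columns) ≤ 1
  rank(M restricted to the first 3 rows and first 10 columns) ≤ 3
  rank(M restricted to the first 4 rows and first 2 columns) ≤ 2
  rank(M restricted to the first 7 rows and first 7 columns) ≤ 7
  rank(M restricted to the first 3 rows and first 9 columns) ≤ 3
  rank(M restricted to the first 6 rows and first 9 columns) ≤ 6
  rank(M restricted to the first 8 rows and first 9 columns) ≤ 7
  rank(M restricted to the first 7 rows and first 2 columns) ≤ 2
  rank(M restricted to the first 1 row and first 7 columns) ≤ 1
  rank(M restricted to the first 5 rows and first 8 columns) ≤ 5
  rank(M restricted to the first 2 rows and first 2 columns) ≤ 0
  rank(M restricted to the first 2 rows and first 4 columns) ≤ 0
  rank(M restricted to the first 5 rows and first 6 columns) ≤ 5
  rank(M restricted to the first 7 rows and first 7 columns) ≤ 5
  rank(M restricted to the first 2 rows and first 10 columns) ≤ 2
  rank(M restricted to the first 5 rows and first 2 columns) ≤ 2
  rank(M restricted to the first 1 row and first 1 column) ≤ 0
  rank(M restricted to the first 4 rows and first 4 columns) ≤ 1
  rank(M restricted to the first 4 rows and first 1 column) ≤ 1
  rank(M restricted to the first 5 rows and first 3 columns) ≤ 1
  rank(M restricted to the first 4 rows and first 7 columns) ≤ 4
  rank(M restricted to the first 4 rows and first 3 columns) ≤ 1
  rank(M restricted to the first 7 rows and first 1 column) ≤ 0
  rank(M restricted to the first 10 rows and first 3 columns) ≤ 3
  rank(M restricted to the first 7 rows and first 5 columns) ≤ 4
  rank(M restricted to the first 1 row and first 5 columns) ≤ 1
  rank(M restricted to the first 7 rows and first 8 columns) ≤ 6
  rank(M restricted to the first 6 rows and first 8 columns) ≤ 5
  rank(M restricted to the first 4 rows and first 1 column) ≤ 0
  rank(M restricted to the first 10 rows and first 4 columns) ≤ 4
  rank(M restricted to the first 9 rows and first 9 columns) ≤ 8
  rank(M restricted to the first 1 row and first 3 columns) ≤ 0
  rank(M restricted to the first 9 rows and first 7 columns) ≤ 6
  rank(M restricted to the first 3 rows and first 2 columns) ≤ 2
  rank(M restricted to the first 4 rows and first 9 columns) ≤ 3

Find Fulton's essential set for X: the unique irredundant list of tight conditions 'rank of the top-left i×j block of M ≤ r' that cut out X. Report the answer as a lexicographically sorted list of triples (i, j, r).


Reconstructing r_w from the 36 given conditions:

  i=1: 0 0 0 0 1 1 1 1 1 1
  i=2: 0 0 0 0 1 2 2 2 2 2
  i=3: 0 1 1 1 2 3 3 3 3 3
  i=4: 0 1 1 1 2 3 3 3 3 4
  i=5: 0 1 1 2 3 4 4 4 4 5
  i=6: 0 1 2 3 4 5 5 5 5 6
  i=7: 0 1 2 3 4 5 5 6 6 7
  i=8: 1 2 3 4 5 6 6 7 7 8
  i=9: 1 2 3 4 5 6 6 7 8 9
  i=10: 1 2 3 4 5 6 7 8 9 10

hence w(1..10) = (5, 6, 2, 10, 4, 3, 8, 1, 9, 7).

Fulton essential set (7 of the 21 Rothe cells):

[(2, 4, 0), (4, 4, 1), (4, 9, 3), (5, 3, 1), (7, 1, 0), (7, 7, 5), (9, 7, 6)]


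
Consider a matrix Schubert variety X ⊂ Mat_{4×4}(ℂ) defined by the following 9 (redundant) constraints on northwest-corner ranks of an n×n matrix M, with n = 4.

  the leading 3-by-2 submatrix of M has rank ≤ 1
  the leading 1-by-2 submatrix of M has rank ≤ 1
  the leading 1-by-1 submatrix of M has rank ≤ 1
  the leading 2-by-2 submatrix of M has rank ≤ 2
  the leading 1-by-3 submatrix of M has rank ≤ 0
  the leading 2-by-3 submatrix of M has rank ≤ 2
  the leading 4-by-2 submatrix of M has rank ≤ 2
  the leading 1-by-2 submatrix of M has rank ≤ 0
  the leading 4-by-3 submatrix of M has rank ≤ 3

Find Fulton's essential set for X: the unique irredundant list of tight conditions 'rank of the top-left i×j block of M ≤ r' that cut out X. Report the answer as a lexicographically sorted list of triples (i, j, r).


Rank table r_w(4×4) implied by the 9 constraints:

  i=1: 0  0  0  1
  i=2: 1  1  1  2
  i=3: 1  1  2  3
  i=4: 1  2  3  4

second differences of R give the permutation w = (4, 1, 3, 2).

|D(w)|=4, |Ess(w)|=2:

[(1, 3, 0), (3, 2, 1)]


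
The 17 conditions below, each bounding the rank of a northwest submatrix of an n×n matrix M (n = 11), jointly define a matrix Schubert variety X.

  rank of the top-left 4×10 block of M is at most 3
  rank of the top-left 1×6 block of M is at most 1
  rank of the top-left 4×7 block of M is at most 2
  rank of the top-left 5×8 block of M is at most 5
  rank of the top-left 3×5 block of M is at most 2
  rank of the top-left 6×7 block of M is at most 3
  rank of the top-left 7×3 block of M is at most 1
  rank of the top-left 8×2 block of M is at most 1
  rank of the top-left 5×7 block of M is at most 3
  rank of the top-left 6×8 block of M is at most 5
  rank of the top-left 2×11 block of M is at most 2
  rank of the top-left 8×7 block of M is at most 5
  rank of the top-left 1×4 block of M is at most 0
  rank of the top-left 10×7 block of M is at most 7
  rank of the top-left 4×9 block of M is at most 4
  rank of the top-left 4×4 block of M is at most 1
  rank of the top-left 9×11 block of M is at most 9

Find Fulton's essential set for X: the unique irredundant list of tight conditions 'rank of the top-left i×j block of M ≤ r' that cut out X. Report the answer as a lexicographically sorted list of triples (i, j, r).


Rank table r_w(11×11) implied by the 17 constraints:

  i=1: 0, 0, 0, 0, 1, 1, 1, 1, 1, 1, 1
  i=2: 1, 1, 1, 1, 2, 2, 2, 2, 2, 2, 2
  i=3: 1, 1, 1, 1, 2, 2, 2, 3, 3, 3, 3
  i=4: 1, 1, 1, 1, 2, 2, 2, 3, 3, 3, 4
  i=5: 1, 1, 1, 2, 3, 3, 3, 4, 4, 4, 5
  i=6: 1, 1, 1, 2, 3, 3, 3, 4, 5, 5, 6
  i=7: 1, 1, 1, 2, 3, 4, 4, 5, 6, 6, 7
  i=8: 1, 1, 2, 3, 4, 5, 5, 6, 7, 7, 8
  i=9: 1, 2, 3, 4, 5, 6, 6, 7, 8, 8, 9
  i=10: 1, 2, 3, 4, 5, 6, 7, 8, 9, 9, 10
  i=11: 1, 2, 3, 4, 5, 6, 7, 8, 9, 10, 11

so w = (5, 1, 8, 11, 4, 9, 6, 3, 2, 7, 10).

|D(w)|=25, |Ess(w)|=7:

[(1, 4, 0), (4, 4, 1), (4, 7, 2), (4, 10, 3), (6, 7, 3), (7, 3, 1), (8, 2, 1)]


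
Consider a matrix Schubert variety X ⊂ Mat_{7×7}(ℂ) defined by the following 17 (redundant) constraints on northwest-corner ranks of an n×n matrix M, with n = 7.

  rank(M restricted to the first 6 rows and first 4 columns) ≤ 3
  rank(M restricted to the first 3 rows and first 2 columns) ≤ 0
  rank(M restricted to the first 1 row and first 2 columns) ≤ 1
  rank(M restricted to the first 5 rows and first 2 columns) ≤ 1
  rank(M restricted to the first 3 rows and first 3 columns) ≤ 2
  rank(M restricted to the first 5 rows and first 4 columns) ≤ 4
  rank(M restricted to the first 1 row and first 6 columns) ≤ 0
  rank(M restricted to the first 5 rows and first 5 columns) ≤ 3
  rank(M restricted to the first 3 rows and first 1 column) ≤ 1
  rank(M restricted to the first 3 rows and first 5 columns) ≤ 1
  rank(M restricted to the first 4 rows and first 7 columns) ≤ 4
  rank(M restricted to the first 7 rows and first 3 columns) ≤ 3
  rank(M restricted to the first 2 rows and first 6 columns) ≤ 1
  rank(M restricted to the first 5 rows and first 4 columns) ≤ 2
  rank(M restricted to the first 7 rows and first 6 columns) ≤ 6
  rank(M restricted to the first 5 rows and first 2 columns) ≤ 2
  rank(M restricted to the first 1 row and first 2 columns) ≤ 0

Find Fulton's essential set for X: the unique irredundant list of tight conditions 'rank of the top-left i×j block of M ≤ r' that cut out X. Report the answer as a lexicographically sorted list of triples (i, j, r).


Propagating the 17 rank bounds to every northwest block:

  i=1: 0 0 0 0 0 0 1
  i=2: 0 0 1 1 1 1 2
  i=3: 0 0 1 1 1 2 3
  i=4: 1 1 2 2 2 3 4
  i=5: 1 1 2 2 3 4 5
  i=6: 1 2 3 3 4 5 6
  i=7: 1 2 3 4 5 6 7

reading off 1-entries of Δ²R: w = (7, 3, 6, 1, 5, 2, 4).

Rothe diagram D(w) (14 cells), 5 SE-corners (essential conditions):

[(1, 6, 0), (3, 2, 0), (3, 5, 1), (5, 2, 1), (5, 4, 2)]


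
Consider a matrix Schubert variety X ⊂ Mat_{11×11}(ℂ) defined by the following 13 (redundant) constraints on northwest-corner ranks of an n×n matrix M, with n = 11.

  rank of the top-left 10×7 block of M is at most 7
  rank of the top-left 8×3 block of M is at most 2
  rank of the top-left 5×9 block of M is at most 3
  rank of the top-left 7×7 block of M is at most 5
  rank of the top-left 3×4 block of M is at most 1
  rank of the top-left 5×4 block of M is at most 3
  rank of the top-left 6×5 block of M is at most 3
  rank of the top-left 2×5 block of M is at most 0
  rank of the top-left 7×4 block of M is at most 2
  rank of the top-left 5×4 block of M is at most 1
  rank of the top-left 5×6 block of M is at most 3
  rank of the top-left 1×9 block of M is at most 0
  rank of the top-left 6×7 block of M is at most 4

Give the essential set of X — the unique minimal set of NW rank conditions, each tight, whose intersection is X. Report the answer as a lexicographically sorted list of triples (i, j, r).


Propagating the 13 rank bounds to every northwest block:

  i=1: 0  0  0  0  0  0  0  0  0  1  1
  i=2: 0  0  0  0  0  1  1  1  1  2  2
  i=3: 1  1  1  1  1  2  2  2  2  3  3
  i=4: 1  1  1  1  2  3  3  3  3  4  4
  i=5: 1  1  1  1  2  3  3  3  3  4  5
  i=6: 1  2  2  2  3  4  4  4  4  5  6
  i=7: 1  2  2  2  3  4  5  5  5  6  7
  i=8: 1  2  2  3  4  5  6  6  6  7  8
  i=9: 1  2  3  4  5  6  7  7  7  8  9
  i=10: 1  2  3  4  5  6  7  8  8  9  10
  i=11: 1  2  3  4  5  6  7  8  9  10  11

so w = (10, 6, 1, 5, 11, 2, 7, 4, 3, 8, 9).

|D(w)|=26, |Ess(w)|=6:

[(1, 9, 0), (2, 5, 0), (5, 4, 1), (5, 9, 3), (7, 4, 2), (8, 3, 2)]


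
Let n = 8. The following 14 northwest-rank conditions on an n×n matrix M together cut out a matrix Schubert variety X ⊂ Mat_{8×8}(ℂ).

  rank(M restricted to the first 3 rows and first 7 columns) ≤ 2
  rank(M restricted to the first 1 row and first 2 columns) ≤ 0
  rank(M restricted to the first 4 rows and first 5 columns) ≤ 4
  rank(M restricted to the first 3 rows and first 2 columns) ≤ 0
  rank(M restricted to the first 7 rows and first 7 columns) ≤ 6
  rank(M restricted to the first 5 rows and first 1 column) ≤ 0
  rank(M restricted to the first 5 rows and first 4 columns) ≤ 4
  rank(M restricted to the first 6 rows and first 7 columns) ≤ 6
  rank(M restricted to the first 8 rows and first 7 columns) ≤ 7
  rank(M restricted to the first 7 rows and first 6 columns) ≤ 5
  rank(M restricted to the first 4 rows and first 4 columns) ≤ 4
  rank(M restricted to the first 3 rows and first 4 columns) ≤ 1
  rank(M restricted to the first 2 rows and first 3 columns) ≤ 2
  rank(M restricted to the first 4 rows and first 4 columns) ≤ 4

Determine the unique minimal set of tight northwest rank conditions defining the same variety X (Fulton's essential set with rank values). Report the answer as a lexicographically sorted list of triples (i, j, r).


Rank table r_w(8×8) implied by the 14 constraints:

  R[1]: 0 0 1 1 1 1 1 1
  R[2]: 0 0 1 1 2 2 2 2
  R[3]: 0 0 1 1 2 2 2 3
  R[4]: 0 1 2 2 3 3 3 4
  R[5]: 0 1 2 3 4 4 4 5
  R[6]: 1 2 3 4 5 5 5 6
  R[7]: 1 2 3 4 5 5 6 7
  R[8]: 1 2 3 4 5 6 7 8

second differences of R give the permutation w = (3, 5, 8, 2, 4, 1, 7, 6).

|D(w)|=13, |Ess(w)|=5:

[(3, 2, 0), (3, 4, 1), (3, 7, 2), (5, 1, 0), (7, 6, 5)]


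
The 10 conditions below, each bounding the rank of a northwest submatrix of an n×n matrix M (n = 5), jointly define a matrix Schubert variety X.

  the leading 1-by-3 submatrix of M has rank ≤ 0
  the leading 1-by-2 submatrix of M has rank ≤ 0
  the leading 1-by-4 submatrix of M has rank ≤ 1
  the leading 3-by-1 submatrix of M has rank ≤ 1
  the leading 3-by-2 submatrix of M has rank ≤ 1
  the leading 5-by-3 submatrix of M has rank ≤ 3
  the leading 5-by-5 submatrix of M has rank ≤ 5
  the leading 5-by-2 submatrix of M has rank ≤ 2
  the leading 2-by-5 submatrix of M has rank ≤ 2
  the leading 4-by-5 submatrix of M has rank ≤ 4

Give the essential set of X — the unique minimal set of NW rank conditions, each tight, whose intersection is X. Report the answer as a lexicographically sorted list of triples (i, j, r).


Propagating the 10 rank bounds to every northwest block:

  0  0  0  1  1
  1  1  1  2  2
  1  1  2  3  3
  1  2  3  4  4
  1  2  3  4  5

the unique w with this rank table is (4, 1, 3, 2, 5).

|D(w)|=4, |Ess(w)|=2:

[(1, 3, 0), (3, 2, 1)]


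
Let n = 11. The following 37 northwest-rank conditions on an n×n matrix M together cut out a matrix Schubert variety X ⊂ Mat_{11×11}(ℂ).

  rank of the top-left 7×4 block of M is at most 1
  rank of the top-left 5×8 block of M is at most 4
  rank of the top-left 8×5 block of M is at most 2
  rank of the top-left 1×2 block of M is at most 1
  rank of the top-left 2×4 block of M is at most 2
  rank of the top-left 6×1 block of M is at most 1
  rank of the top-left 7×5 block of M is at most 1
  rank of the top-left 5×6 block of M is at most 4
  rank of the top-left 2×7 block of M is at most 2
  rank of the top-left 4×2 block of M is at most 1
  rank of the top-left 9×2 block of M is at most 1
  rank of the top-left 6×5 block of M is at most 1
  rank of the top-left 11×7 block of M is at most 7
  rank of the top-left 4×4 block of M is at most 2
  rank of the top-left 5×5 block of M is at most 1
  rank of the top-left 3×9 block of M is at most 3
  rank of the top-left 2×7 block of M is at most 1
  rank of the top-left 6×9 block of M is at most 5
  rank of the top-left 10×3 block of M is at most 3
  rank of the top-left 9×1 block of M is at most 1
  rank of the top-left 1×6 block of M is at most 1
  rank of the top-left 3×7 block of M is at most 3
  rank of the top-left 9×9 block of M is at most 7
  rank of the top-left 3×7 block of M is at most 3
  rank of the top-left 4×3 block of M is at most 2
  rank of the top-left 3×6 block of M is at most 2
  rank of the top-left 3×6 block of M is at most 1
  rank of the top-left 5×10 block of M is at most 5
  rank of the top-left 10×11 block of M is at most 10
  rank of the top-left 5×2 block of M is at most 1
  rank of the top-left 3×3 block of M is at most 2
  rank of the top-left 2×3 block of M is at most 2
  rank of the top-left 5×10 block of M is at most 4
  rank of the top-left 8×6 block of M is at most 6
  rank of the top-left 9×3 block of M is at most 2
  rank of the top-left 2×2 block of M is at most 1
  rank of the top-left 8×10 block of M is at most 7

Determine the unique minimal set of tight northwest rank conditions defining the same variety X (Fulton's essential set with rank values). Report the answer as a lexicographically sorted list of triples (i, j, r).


The tightest implied rank at each (i,j), from the 37 conditions:

  1, 1, 1, 1, 1, 1, 1, 1, 1, 1, 1
  1, 1, 1, 1, 1, 1, 1, 2, 2, 2, 2
  1, 1, 1, 1, 1, 1, 2, 3, 3, 3, 3
  1, 1, 1, 1, 1, 2, 3, 4, 4, 4, 4
  1, 1, 1, 1, 1, 2, 3, 4, 4, 4, 5
  1, 1, 1, 1, 1, 2, 3, 4, 5, 5, 6
  1, 1, 1, 1, 1, 2, 3, 4, 5, 6, 7
  1, 1, 2, 2, 2, 3, 4, 5, 6, 7, 8
  1, 1, 2, 3, 3, 4, 5, 6, 7, 8, 9
  1, 2, 3, 4, 4, 5, 6, 7, 8, 9, 10
  1, 2, 3, 4, 5, 6, 7, 8, 9, 10, 11

hence w(1..11) = (1, 8, 7, 6, 11, 9, 10, 3, 4, 2, 5).

Rothe diagram D(w) (31 cells), 5 SE-corners (essential conditions):

[(2, 7, 1), (3, 6, 1), (5, 10, 4), (7, 5, 1), (9, 2, 1)]


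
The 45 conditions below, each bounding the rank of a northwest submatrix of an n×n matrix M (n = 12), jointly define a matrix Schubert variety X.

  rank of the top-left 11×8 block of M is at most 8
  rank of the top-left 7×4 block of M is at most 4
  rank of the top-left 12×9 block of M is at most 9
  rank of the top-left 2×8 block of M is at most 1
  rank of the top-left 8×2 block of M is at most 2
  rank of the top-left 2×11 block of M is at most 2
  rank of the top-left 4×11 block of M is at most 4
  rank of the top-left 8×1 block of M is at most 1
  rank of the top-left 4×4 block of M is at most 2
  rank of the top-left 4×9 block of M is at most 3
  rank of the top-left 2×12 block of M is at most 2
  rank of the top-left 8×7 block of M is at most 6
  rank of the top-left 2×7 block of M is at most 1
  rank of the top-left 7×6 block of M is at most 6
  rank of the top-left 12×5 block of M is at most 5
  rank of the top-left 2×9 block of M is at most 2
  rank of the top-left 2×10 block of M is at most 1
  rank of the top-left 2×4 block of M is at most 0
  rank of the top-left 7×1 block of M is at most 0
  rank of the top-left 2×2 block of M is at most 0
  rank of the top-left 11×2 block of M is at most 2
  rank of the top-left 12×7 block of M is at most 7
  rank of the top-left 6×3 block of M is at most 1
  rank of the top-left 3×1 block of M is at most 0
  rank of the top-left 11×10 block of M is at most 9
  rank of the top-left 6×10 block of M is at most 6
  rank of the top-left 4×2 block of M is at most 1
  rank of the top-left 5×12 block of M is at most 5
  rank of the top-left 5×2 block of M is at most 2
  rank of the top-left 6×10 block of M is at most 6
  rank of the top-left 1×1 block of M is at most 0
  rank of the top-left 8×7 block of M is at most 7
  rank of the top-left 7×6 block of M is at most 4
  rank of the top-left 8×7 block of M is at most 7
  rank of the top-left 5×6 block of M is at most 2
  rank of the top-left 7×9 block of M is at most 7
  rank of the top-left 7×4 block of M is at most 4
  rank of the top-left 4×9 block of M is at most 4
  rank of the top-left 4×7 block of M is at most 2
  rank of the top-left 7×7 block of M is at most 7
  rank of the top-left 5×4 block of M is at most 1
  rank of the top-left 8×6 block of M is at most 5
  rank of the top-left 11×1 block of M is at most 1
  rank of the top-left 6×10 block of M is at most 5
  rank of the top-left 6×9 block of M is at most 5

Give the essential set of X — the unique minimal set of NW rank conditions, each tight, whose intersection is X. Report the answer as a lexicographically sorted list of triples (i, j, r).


Recovering R(i,j) via the rank-extension bound from the 45 conditions:

  0  0  0  0  1  1  1  1  1  1  1  1
  0  0  0  0  1  1  1  1  1  1  2  2
  0  1  1  1  2  2  2  2  2  2  3  3
  0  1  1  1  2  2  2  3  3  3  4  4
  0  1  1  1  2  2  3  4  4  4  5  5
  0  1  1  2  3  3  4  5  5  5  6  6
  0  1  2  3  4  4  5  6  6  6  7  7
  1  2  3  4  5  5  6  7  7  7  8  8
  1  2  3  4  5  6  7  8  8  8  9  9
  1  2  3  4  5  6  7  8  9  9  10  10
  1  2  3  4  5  6  7  8  9  9  10  11
  1  2  3  4  5  6  7  8  9  10  11  12

reading off 1-entries of Δ²R: w = (5, 11, 2, 8, 7, 4, 3, 1, 6, 9, 12, 10).

|D(w)|=27, |Ess(w)|=8:

[(2, 4, 0), (2, 10, 1), (4, 7, 2), (5, 4, 1), (5, 6, 2), (6, 3, 1), (7, 1, 0), (11, 10, 9)]


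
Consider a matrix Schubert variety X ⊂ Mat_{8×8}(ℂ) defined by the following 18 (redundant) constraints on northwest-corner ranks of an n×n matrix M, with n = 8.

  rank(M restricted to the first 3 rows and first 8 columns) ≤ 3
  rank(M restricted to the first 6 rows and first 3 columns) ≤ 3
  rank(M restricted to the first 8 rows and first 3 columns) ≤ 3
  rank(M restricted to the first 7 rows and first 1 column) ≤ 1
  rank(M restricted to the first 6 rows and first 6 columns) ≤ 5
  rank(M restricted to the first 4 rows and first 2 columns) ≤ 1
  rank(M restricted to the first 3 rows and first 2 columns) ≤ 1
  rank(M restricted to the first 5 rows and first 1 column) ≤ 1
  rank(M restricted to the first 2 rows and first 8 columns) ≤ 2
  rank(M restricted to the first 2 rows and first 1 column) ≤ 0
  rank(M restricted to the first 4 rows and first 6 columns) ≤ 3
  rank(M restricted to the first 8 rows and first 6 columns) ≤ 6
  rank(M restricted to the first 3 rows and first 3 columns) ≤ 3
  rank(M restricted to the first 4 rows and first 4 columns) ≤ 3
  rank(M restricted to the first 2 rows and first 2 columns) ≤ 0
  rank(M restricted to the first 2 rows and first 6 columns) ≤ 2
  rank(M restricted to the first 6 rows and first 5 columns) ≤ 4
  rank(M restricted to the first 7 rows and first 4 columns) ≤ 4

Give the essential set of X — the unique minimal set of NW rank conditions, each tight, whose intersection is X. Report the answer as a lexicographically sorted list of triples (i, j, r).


Recovering R(i,j) via the rank-extension bound from the 18 conditions:

  row 1: 0  0  1  1  1  1  1  1
  row 2: 0  0  1  2  2  2  2  2
  row 3: 1  1  2  3  3  3  3  3
  row 4: 1  1  2  3  3  3  4  4
  row 5: 1  2  3  4  4  4  5  5
  row 6: 1  2  3  4  4  5  6  6
  row 7: 1  2  3  4  5  6  7  7
  row 8: 1  2  3  4  5  6  7  8

so w = (3, 4, 1, 7, 2, 6, 5, 8).

ℓ(w)=8; the 4 essential cells (i,j,r):

[(2, 2, 0), (4, 2, 1), (4, 6, 3), (6, 5, 4)]


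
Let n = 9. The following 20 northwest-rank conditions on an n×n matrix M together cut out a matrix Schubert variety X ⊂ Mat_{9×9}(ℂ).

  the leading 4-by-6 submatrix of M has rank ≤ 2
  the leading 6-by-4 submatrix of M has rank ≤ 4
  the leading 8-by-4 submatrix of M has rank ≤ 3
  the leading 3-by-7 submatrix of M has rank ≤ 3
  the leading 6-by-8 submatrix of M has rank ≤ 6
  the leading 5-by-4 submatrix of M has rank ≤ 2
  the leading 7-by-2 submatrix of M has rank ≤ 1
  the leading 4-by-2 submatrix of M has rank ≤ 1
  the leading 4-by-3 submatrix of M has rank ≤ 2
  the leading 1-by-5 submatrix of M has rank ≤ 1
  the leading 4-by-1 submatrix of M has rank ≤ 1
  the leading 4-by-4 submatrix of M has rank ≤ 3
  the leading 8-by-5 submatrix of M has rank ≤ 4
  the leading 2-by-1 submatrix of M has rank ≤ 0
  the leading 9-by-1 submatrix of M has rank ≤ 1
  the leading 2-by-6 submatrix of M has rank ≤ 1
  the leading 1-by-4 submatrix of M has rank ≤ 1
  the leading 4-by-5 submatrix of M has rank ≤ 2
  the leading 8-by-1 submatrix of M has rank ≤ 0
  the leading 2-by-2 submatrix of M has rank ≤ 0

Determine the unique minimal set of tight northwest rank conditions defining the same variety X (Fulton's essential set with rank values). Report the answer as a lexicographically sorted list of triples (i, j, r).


Computing R[i][j] = min implied NW-rank bound (n=9, 20 conditions):

  0 0 1 1 1 1 1 1 1
  0 0 1 1 1 1 2 2 2
  0 1 2 2 2 2 3 3 3
  0 1 2 2 2 2 3 4 4
  0 1 2 2 3 3 4 5 5
  0 1 2 3 4 4 5 6 6
  0 1 2 3 4 5 6 7 7
  0 1 2 3 4 5 6 7 8
  1 2 3 4 5 6 7 8 9

hence w(1..9) = (3, 7, 2, 8, 5, 4, 6, 9, 1).

5 SE-corners of the 17-cell Rothe diagram give Ess(w):

[(2, 2, 0), (2, 6, 1), (4, 6, 2), (5, 4, 2), (8, 1, 0)]


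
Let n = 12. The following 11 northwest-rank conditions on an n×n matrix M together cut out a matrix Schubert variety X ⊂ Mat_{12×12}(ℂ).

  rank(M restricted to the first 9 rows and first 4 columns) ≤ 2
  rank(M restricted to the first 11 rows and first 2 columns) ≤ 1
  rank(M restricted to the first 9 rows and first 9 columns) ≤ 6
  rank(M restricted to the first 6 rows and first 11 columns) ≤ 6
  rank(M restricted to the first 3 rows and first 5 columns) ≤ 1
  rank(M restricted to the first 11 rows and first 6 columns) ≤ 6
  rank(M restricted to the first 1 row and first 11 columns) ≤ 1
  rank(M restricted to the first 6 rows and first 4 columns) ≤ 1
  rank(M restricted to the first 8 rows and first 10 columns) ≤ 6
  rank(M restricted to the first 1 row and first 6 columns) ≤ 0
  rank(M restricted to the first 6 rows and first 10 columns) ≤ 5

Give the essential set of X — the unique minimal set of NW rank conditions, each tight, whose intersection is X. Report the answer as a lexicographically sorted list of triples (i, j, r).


The tightest implied rank at each (i,j), from the 11 conditions:

  i=1: 0 0 0 0 0 0 1 1 1 1 1 1
  i=2: 1 1 1 1 1 1 2 2 2 2 2 2
  i=3: 1 1 1 1 1 2 3 3 3 3 3 3
  i=4: 1 1 1 1 2 3 4 4 4 4 4 4
  i=5: 1 1 1 1 2 3 4 5 5 5 5 5
  i=6: 1 1 1 1 2 3 4 5 5 5 6 6
  i=7: 1 1 2 2 3 4 5 6 6 6 7 7
  i=8: 1 1 2 2 3 4 5 6 6 6 7 8
  i=9: 1 1 2 2 3 4 5 6 6 7 8 9
  i=10: 1 1 2 3 4 5 6 7 7 8 9 10
  i=11: 1 1 2 3 4 5 6 7 8 9 10 11
  i=12: 1 2 3 4 5 6 7 8 9 10 11 12

so w = (7, 1, 6, 5, 8, 11, 3, 12, 10, 4, 9, 2).

|D(w)|=31, |Ess(w)|=8:

[(1, 6, 0), (3, 5, 1), (6, 4, 1), (6, 10, 5), (8, 10, 6), (9, 4, 2), (9, 9, 6), (11, 2, 1)]


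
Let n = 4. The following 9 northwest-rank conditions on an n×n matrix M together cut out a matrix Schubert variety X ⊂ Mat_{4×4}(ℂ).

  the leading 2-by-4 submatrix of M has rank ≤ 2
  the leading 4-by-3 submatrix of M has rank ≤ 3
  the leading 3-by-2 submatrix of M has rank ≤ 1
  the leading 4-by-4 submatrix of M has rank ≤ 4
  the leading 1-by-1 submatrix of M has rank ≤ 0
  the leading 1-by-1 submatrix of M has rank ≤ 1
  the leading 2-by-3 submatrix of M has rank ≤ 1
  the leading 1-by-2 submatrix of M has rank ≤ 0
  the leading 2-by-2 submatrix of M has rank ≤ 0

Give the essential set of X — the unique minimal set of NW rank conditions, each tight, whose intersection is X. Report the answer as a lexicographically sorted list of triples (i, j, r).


Propagating the 9 rank bounds to every northwest block:

  0 0 1 1
  0 0 1 2
  1 1 2 3
  1 2 3 4

so w = (3, 4, 1, 2).

|D(w)|=4, |Ess(w)|=1:

[(2, 2, 0)]


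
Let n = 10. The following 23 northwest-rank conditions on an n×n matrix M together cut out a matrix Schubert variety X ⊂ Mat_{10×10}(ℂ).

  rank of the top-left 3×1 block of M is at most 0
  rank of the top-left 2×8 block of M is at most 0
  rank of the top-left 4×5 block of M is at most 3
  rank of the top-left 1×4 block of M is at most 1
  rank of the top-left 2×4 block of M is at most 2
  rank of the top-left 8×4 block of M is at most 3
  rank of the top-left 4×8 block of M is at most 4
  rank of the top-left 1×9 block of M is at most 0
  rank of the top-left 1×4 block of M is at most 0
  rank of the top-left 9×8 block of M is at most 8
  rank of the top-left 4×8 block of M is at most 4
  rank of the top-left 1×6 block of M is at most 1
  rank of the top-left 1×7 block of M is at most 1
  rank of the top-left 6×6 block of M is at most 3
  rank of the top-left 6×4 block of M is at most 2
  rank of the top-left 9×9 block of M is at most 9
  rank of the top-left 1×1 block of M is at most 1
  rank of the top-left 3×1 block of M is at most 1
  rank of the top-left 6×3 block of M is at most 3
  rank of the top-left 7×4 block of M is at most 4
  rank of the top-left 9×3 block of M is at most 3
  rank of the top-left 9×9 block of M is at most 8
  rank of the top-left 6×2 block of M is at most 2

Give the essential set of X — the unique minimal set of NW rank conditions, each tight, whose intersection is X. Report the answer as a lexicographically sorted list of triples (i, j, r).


Reconstructing r_w from the 23 given conditions:

  i=1: 0, 0, 0, 0, 0, 0, 0, 0, 0, 1
  i=2: 0, 0, 0, 0, 0, 0, 0, 0, 1, 2
  i=3: 0, 1, 1, 1, 1, 1, 1, 1, 2, 3
  i=4: 1, 2, 2, 2, 2, 2, 2, 2, 3, 4
  i=5: 1, 2, 2, 2, 3, 3, 3, 3, 4, 5
  i=6: 1, 2, 2, 2, 3, 3, 4, 4, 5, 6
  i=7: 1, 2, 3, 3, 4, 4, 5, 5, 6, 7
  i=8: 1, 2, 3, 3, 4, 5, 6, 6, 7, 8
  i=9: 1, 2, 3, 4, 5, 6, 7, 7, 8, 9
  i=10: 1, 2, 3, 4, 5, 6, 7, 8, 9, 10

the unique w with this rank table is (10, 9, 2, 1, 5, 7, 3, 6, 4, 8).

|D(w)|=24, |Ess(w)|=6:

[(1, 9, 0), (2, 8, 0), (3, 1, 0), (6, 4, 2), (6, 6, 3), (8, 4, 3)]


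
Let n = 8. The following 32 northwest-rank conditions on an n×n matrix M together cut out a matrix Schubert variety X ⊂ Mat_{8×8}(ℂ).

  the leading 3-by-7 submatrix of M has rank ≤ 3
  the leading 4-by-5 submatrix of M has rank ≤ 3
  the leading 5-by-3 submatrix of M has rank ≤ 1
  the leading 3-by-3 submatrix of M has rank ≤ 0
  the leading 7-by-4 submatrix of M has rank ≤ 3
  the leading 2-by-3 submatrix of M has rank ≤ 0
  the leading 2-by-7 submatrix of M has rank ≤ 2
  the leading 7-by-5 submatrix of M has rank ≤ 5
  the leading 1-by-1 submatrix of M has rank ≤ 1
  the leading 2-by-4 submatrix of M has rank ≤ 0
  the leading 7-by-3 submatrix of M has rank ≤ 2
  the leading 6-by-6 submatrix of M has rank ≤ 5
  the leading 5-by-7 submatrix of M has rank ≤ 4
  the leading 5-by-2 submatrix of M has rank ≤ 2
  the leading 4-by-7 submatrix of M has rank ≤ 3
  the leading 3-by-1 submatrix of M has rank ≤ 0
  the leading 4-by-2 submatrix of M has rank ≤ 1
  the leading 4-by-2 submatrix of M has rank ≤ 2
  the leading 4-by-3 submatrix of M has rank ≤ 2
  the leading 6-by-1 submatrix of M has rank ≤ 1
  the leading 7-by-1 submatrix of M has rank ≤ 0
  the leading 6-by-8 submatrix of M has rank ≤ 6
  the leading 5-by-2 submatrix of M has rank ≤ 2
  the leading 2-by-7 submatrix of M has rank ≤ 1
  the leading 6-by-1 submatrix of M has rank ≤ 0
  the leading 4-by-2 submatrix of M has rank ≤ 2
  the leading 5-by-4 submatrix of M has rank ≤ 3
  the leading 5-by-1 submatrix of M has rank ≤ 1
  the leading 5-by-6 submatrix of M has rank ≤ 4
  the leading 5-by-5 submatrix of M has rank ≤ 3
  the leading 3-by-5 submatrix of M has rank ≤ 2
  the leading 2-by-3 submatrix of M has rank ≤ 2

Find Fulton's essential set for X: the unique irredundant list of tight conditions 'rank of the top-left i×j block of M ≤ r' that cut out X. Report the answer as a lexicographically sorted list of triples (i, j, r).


Propagating the 32 rank bounds to every northwest block:

  R[1]: 0 | 0 | 0 | 0 | 1 | 1 | 1 | 1
  R[2]: 0 | 0 | 0 | 0 | 1 | 1 | 1 | 2
  R[3]: 0 | 0 | 0 | 1 | 2 | 2 | 2 | 3
  R[4]: 0 | 1 | 1 | 2 | 3 | 3 | 3 | 4
  R[5]: 0 | 1 | 1 | 2 | 3 | 4 | 4 | 5
  R[6]: 0 | 1 | 2 | 3 | 4 | 5 | 5 | 6
  R[7]: 0 | 1 | 2 | 3 | 4 | 5 | 6 | 7
  R[8]: 1 | 2 | 3 | 4 | 5 | 6 | 7 | 8

so w = (5, 8, 4, 2, 6, 3, 7, 1).

|D(w)|=18, |Ess(w)|=5:

[(2, 4, 0), (2, 7, 1), (3, 3, 0), (5, 3, 1), (7, 1, 0)]


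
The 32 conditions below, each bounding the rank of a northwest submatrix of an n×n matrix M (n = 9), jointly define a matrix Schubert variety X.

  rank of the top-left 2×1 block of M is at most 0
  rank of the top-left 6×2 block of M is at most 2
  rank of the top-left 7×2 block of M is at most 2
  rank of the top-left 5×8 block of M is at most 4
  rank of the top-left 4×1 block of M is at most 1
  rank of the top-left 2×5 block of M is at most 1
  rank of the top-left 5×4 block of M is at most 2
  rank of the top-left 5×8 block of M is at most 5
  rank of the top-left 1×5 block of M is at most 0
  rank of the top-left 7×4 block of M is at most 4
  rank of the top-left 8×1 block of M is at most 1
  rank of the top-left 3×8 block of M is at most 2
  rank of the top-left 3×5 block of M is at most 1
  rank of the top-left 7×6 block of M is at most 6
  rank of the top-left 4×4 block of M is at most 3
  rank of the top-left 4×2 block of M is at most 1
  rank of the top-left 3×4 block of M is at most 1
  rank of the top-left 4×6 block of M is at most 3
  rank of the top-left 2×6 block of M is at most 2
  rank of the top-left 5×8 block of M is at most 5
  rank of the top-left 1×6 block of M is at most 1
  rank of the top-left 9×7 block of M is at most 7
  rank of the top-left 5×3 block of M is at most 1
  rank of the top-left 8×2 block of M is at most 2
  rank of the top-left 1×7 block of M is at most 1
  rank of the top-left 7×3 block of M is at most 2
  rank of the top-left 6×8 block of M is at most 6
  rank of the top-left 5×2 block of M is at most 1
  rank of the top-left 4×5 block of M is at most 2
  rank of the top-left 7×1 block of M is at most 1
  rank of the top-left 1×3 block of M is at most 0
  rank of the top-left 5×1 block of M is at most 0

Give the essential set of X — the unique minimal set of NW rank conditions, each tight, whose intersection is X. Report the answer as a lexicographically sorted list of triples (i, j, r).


Recovering R(i,j) via the rank-extension bound from the 32 conditions:

  R[1]: 0, 0, 0, 0, 0, 1, 1, 1, 1
  R[2]: 0, 1, 1, 1, 1, 2, 2, 2, 2
  R[3]: 0, 1, 1, 1, 1, 2, 2, 2, 3
  R[4]: 0, 1, 1, 2, 2, 3, 3, 3, 4
  R[5]: 0, 1, 1, 2, 3, 4, 4, 4, 5
  R[6]: 1, 2, 2, 3, 4, 5, 5, 5, 6
  R[7]: 1, 2, 2, 3, 4, 5, 6, 6, 7
  R[8]: 1, 2, 3, 4, 5, 6, 7, 7, 8
  R[9]: 1, 2, 3, 4, 5, 6, 7, 8, 9

reading off 1-entries of Δ²R: w = (6, 2, 9, 4, 5, 1, 7, 3, 8).

Rothe diagram D(w) (17 cells), 6 SE-corners (essential conditions):

[(1, 5, 0), (3, 5, 1), (3, 8, 2), (5, 1, 0), (5, 3, 1), (7, 3, 2)]


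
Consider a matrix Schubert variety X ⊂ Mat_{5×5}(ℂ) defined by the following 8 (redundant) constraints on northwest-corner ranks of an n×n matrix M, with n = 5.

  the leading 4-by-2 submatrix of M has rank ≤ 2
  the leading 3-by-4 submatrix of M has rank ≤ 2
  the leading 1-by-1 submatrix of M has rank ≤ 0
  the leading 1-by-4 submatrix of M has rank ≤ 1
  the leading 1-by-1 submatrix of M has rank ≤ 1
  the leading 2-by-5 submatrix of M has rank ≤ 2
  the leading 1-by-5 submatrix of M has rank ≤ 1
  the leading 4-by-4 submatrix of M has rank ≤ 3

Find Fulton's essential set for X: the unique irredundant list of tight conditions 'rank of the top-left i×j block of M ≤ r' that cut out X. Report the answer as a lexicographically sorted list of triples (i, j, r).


Propagating the 8 rank bounds to every northwest block:

  0 1 1 1 1
  1 2 2 2 2
  1 2 2 2 3
  1 2 3 3 4
  1 2 3 4 5

so w = (2, 1, 5, 3, 4).

ℓ(w)=3; the 2 essential cells (i,j,r):

[(1, 1, 0), (3, 4, 2)]


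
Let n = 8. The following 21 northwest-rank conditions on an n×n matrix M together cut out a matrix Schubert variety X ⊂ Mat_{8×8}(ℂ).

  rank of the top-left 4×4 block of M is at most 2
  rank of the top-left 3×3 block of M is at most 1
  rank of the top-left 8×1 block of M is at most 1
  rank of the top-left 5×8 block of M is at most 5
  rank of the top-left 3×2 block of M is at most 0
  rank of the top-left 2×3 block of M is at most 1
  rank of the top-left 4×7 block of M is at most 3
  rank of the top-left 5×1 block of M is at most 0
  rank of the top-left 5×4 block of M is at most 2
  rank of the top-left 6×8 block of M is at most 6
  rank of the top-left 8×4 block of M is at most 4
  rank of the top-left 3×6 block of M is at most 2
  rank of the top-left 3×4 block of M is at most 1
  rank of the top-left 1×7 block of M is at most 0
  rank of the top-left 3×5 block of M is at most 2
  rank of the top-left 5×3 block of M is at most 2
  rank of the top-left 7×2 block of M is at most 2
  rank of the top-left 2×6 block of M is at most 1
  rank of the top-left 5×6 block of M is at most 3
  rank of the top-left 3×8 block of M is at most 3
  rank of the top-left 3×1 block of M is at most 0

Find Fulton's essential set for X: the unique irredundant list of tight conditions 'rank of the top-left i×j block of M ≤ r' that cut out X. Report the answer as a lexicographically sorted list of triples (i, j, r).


The tightest implied rank at each (i,j), from the 21 conditions:

  i=1: 0 | 0 | 0 | 0 | 0 | 0 | 0 | 1
  i=2: 0 | 0 | 1 | 1 | 1 | 1 | 1 | 2
  i=3: 0 | 0 | 1 | 1 | 2 | 2 | 2 | 3
  i=4: 0 | 1 | 2 | 2 | 3 | 3 | 3 | 4
  i=5: 0 | 1 | 2 | 2 | 3 | 3 | 4 | 5
  i=6: 1 | 2 | 3 | 3 | 4 | 4 | 5 | 6
  i=7: 1 | 2 | 3 | 4 | 5 | 5 | 6 | 7
  i=8: 1 | 2 | 3 | 4 | 5 | 6 | 7 | 8

hence w(1..8) = (8, 3, 5, 2, 7, 1, 4, 6).

6 SE-corners of the 16-cell Rothe diagram give Ess(w):

[(1, 7, 0), (3, 2, 0), (3, 4, 1), (5, 1, 0), (5, 4, 2), (5, 6, 3)]


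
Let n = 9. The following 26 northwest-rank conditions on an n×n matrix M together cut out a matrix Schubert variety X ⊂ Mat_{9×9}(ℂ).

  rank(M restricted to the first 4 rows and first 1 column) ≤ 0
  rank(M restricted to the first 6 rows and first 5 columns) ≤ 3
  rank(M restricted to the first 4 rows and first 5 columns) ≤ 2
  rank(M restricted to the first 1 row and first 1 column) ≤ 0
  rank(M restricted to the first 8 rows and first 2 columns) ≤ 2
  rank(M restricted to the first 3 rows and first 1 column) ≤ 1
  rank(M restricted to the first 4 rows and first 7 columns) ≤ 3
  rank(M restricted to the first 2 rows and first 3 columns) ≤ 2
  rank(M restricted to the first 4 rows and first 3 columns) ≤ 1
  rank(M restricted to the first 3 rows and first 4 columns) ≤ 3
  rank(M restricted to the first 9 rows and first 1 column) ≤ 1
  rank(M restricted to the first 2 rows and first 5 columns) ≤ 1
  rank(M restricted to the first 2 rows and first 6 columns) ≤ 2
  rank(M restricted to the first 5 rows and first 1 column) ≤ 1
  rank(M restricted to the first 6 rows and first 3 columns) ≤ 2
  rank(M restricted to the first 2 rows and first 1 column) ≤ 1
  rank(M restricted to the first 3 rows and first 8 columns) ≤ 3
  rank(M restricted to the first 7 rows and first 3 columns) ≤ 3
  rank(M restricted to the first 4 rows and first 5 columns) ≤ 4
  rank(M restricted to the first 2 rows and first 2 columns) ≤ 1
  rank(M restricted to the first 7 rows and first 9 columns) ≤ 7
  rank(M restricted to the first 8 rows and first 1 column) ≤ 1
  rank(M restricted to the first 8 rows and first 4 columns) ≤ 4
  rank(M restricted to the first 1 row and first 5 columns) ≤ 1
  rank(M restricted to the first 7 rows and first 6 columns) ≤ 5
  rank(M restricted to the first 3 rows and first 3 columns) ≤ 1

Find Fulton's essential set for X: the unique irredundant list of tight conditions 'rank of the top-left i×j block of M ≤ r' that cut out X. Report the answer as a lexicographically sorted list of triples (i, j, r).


The tightest implied rank at each (i,j), from the 26 conditions:

  i=1: 0 | 1 | 1 | 1 | 1 | 1 | 1 | 1 | 1
  i=2: 0 | 1 | 1 | 1 | 1 | 2 | 2 | 2 | 2
  i=3: 0 | 1 | 1 | 2 | 2 | 3 | 3 | 3 | 3
  i=4: 0 | 1 | 1 | 2 | 2 | 3 | 3 | 4 | 4
  i=5: 1 | 2 | 2 | 3 | 3 | 4 | 4 | 5 | 5
  i=6: 1 | 2 | 2 | 3 | 3 | 4 | 5 | 6 | 6
  i=7: 1 | 2 | 3 | 4 | 4 | 5 | 6 | 7 | 7
  i=8: 1 | 2 | 3 | 4 | 5 | 6 | 7 | 8 | 8
  i=9: 1 | 2 | 3 | 4 | 5 | 6 | 7 | 8 | 9

so w = (2, 6, 4, 8, 1, 7, 3, 5, 9).

Fulton essential set (7 of the 13 Rothe cells):

[(2, 5, 1), (4, 1, 0), (4, 3, 1), (4, 5, 2), (4, 7, 3), (6, 3, 2), (6, 5, 3)]


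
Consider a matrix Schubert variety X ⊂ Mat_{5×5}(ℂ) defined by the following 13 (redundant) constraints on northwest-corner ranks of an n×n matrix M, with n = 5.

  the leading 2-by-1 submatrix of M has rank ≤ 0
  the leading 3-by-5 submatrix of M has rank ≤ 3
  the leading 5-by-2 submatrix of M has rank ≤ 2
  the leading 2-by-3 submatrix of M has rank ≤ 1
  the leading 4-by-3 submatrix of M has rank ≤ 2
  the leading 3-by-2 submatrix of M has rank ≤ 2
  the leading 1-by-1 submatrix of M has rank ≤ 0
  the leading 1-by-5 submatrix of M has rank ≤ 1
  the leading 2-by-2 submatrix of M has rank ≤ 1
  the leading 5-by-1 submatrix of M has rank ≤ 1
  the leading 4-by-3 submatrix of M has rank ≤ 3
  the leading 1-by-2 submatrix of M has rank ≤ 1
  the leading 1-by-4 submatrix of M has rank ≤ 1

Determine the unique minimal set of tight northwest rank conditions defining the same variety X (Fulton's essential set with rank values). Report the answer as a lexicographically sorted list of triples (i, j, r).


Propagating the 13 rank bounds to every northwest block:

  0  1  1  1  1
  0  1  1  2  2
  1  2  2  3  3
  1  2  2  3  4
  1  2  3  4  5

hence w(1..5) = (2, 4, 1, 5, 3).

ℓ(w)=4; the 3 essential cells (i,j,r):

[(2, 1, 0), (2, 3, 1), (4, 3, 2)]


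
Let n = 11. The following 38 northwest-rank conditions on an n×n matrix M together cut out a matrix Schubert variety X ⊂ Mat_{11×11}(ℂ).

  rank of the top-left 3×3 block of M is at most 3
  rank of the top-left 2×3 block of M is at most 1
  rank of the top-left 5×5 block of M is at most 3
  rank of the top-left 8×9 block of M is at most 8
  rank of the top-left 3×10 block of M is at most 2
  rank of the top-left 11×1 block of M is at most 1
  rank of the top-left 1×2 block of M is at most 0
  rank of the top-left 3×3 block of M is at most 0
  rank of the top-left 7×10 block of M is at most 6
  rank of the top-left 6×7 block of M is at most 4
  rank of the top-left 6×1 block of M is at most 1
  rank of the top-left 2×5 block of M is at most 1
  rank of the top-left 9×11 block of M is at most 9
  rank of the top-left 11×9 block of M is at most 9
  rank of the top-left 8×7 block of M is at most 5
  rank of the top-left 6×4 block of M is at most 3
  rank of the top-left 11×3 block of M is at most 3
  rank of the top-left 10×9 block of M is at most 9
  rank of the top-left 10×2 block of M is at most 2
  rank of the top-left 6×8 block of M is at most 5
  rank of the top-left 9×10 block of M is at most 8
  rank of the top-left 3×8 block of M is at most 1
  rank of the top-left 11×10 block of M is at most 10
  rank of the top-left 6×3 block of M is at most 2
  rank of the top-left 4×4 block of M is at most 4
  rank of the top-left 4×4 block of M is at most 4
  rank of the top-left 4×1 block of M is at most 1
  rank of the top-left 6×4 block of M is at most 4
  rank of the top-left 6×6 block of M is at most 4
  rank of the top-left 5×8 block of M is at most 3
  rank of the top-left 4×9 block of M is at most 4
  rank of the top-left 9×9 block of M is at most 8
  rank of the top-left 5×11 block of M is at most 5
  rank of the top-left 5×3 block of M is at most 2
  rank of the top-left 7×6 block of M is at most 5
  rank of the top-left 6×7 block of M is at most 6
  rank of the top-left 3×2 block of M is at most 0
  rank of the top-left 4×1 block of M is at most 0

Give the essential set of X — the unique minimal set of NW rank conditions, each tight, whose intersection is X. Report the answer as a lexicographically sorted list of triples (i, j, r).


Computing R[i][j] = min implied NW-rank bound (n=11, 38 conditions):

  R[1]: 0 0 0 1 1 1 1 1 1 1 1
  R[2]: 0 0 0 1 1 1 1 1 2 2 2
  R[3]: 0 0 0 1 1 1 1 1 2 2 3
  R[4]: 0 1 1 2 2 2 2 2 3 3 4
  R[5]: 1 2 2 3 3 3 3 3 4 4 5
  R[6]: 1 2 2 3 4 4 4 4 5 5 6
  R[7]: 1 2 3 4 5 5 5 5 6 6 7
  R[8]: 1 2 3 4 5 5 5 6 7 7 8
  R[9]: 1 2 3 4 5 6 6 7 8 8 9
  R[10]: 1 2 3 4 5 6 7 8 9 9 10
  R[11]: 1 2 3 4 5 6 7 8 9 10 11

reading off 1-entries of Δ²R: w = (4, 9, 11, 2, 1, 5, 3, 8, 6, 7, 10).

D(w) has 22 cells with 6 SE-corners; essential set:

[(3, 3, 0), (3, 8, 1), (3, 10, 2), (4, 1, 0), (6, 3, 2), (8, 7, 5)]
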